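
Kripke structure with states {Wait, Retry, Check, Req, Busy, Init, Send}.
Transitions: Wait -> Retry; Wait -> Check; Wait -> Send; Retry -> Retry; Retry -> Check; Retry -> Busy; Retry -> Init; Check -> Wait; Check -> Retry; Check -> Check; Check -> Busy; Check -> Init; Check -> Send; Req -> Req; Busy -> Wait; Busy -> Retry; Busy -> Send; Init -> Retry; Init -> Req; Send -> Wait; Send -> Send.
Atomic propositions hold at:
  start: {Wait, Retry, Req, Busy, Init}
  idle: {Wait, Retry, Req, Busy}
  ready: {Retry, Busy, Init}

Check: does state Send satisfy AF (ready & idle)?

No

Sat(ready & idle) = {Retry, Busy}
AF (ready & idle): least fixpoint, start Z0 = {Retry, Busy}, add states with every successor in Z. Already a fixed point.
Sat(AF (ready & idle)) = {Retry, Busy}
Send ∉ Sat(AF (ready & idle)) = {Retry, Busy}, so the formula does not hold at Send.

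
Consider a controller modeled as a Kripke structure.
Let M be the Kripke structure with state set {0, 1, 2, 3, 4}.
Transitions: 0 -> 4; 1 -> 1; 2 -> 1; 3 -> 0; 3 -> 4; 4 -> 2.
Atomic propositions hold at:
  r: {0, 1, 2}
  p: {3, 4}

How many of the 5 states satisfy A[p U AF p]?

AF p: least fixpoint, start Z0 = {3, 4}, add states with every successor in Z. Z1 = {0, 3, 4}; fixed.
Sat(AF p) = {0, 3, 4}
A[p U AF p]: least fixpoint, start Z0 = Sat(AF p) = {0, 3, 4}, add states in Sat(p) with every successor in Z. Already a fixed point.
Sat(A[p U AF p]) = {0, 3, 4}
|Sat(A[p U AF p])| = |{0, 3, 4}| = 3.

3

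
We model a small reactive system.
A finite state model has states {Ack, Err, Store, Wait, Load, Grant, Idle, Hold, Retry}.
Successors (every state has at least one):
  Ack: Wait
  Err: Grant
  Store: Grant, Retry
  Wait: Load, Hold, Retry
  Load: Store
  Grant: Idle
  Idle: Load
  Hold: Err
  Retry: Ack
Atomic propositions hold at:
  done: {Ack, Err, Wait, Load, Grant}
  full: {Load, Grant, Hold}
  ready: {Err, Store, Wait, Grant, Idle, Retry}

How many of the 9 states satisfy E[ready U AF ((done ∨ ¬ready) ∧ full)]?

7

Sat(¬ready) = {Ack, Load, Hold}
Sat(done ∨ ¬ready) = {Ack, Err, Wait, Load, Grant, Hold}
Sat((done ∨ ¬ready) ∧ full) = {Load, Grant, Hold}
AF ((done ∨ ¬ready) ∧ full): least fixpoint, start Z0 = {Load, Grant, Hold}, add states with every successor in Z. Z1 = {Err, Load, Grant, Idle, Hold}; fixed.
Sat(AF ((done ∨ ¬ready) ∧ full)) = {Err, Load, Grant, Idle, Hold}
E[ready U AF ((done ∨ ¬ready) ∧ full)]: least fixpoint, start Z0 = Sat(AF ((done ∨ ¬ready) ∧ full)) = {Err, Load, Grant, Idle, Hold}, add states in Sat(ready) with some successor in Z. Z1 = {Err, Store, Wait, Load, Grant, Idle, Hold}; fixed.
Sat(E[ready U AF ((done ∨ ¬ready) ∧ full)]) = {Err, Store, Wait, Load, Grant, Idle, Hold}
|Sat(E[ready U AF ((done ∨ ¬ready) ∧ full)])| = |{Err, Store, Wait, Load, Grant, Idle, Hold}| = 7.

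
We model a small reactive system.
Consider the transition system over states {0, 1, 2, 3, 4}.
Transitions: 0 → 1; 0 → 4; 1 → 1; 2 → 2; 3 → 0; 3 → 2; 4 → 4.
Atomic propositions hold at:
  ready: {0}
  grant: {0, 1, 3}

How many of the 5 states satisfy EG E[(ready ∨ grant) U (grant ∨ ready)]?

Sat(ready ∨ grant) = {0, 1, 3}
Sat(grant ∨ ready) = {0, 1, 3}
E[(ready ∨ grant) U (grant ∨ ready)]: least fixpoint, start Z0 = Sat((grant ∨ ready)) = {0, 1, 3}, add states in Sat(ready ∨ grant) with some successor in Z. Already a fixed point.
Sat(E[(ready ∨ grant) U (grant ∨ ready)]) = {0, 1, 3}
EG E[(ready ∨ grant) U (grant ∨ ready)]: greatest fixpoint, start Z0 = {0, 1, 3}, keep only states in Sat with some successor in Z. Already a fixed point.
Sat(EG E[(ready ∨ grant) U (grant ∨ ready)]) = {0, 1, 3}
|Sat(EG E[(ready ∨ grant) U (grant ∨ ready)])| = |{0, 1, 3}| = 3.

3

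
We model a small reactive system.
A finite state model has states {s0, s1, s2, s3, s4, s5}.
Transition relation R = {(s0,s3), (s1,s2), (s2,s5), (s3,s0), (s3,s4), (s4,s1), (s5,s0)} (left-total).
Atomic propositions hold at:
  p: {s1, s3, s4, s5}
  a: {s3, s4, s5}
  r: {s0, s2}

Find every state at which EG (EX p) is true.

{s0, s3}

Sat(EX p) = {s : some successor in {s1, s3, s4, s5}} = {s0, s2, s3, s4}
EG (EX p): greatest fixpoint, start Z0 = {s0, s2, s3, s4}, keep only states in Sat with some successor in Z. Z1 = {s0, s3}; fixed.
Sat(EG (EX p)) = {s0, s3}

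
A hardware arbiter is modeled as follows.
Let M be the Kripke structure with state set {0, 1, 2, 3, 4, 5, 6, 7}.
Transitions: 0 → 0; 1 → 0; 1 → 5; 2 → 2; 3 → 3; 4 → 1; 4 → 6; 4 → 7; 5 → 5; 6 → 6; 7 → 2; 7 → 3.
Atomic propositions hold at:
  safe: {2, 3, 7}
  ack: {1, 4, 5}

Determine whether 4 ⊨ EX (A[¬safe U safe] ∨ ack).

Sat(¬safe) = {0, 1, 4, 5, 6}
A[¬safe U safe]: least fixpoint, start Z0 = Sat(safe) = {2, 3, 7}, add states in Sat(¬safe) with every successor in Z. Already a fixed point.
Sat(A[¬safe U safe]) = {2, 3, 7}
Sat(A[¬safe U safe] ∨ ack) = {1, 2, 3, 4, 5, 7}
Sat(EX (A[¬safe U safe] ∨ ack)) = {s : some successor in {1, 2, 3, 4, 5, 7}} = {1, 2, 3, 4, 5, 7}
4 ∈ Sat(EX (A[¬safe U safe] ∨ ack)) = {1, 2, 3, 4, 5, 7}, so the formula holds at 4.

Yes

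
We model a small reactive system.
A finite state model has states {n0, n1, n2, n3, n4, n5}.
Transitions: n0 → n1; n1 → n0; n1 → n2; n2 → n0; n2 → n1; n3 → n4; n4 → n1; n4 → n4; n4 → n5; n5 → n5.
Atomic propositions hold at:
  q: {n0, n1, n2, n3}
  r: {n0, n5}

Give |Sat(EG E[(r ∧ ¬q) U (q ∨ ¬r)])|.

Sat(¬q) = {n4, n5}
Sat(r ∧ ¬q) = {n5}
Sat(¬r) = {n1, n2, n3, n4}
Sat(q ∨ ¬r) = {n0, n1, n2, n3, n4}
E[(r ∧ ¬q) U (q ∨ ¬r)]: least fixpoint, start Z0 = Sat((q ∨ ¬r)) = {n0, n1, n2, n3, n4}, add states in Sat(r ∧ ¬q) with some successor in Z. Already a fixed point.
Sat(E[(r ∧ ¬q) U (q ∨ ¬r)]) = {n0, n1, n2, n3, n4}
EG E[(r ∧ ¬q) U (q ∨ ¬r)]: greatest fixpoint, start Z0 = {n0, n1, n2, n3, n4}, keep only states in Sat with some successor in Z. Already a fixed point.
Sat(EG E[(r ∧ ¬q) U (q ∨ ¬r)]) = {n0, n1, n2, n3, n4}
|Sat(EG E[(r ∧ ¬q) U (q ∨ ¬r)])| = |{n0, n1, n2, n3, n4}| = 5.

5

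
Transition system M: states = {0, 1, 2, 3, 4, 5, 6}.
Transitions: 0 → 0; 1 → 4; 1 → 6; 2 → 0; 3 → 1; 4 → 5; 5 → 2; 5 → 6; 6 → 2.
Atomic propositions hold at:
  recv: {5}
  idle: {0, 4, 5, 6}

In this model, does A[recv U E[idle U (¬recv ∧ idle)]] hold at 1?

Sat(¬recv) = {0, 1, 2, 3, 4, 6}
Sat(¬recv ∧ idle) = {0, 4, 6}
E[idle U (¬recv ∧ idle)]: least fixpoint, start Z0 = Sat((¬recv ∧ idle)) = {0, 4, 6}, add states in Sat(idle) with some successor in Z. Z1 = {0, 4, 5, 6}; fixed.
Sat(E[idle U (¬recv ∧ idle)]) = {0, 4, 5, 6}
A[recv U E[idle U (¬recv ∧ idle)]]: least fixpoint, start Z0 = Sat(E[idle U (¬recv ∧ idle)]) = {0, 4, 5, 6}, add states in Sat(recv) with every successor in Z. Already a fixed point.
Sat(A[recv U E[idle U (¬recv ∧ idle)]]) = {0, 4, 5, 6}
1 ∉ Sat(A[recv U E[idle U (¬recv ∧ idle)]]) = {0, 4, 5, 6}, so the formula does not hold at 1.

No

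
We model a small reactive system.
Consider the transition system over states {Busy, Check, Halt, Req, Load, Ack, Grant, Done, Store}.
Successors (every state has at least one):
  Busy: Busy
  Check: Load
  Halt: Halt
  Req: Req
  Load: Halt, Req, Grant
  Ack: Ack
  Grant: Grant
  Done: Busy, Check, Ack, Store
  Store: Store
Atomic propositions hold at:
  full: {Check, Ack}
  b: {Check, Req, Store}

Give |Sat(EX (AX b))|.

4

Sat(AX b) = {s : every successor in {Check, Req, Store}} = {Req, Store}
Sat(EX (AX b)) = {s : some successor in {Req, Store}} = {Req, Load, Done, Store}
|Sat(EX (AX b))| = |{Req, Load, Done, Store}| = 4.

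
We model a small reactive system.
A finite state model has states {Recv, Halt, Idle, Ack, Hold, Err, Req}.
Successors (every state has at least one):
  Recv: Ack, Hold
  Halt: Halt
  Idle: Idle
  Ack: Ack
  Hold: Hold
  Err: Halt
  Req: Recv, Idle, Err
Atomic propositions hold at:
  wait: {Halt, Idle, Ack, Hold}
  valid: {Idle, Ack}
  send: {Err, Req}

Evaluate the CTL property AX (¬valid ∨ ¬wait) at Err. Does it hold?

Yes

Sat(¬valid) = {Recv, Halt, Hold, Err, Req}
Sat(¬wait) = {Recv, Err, Req}
Sat(¬valid ∨ ¬wait) = {Recv, Halt, Hold, Err, Req}
Sat(AX (¬valid ∨ ¬wait)) = {s : every successor in {Recv, Halt, Hold, Err, Req}} = {Halt, Hold, Err}
Err ∈ Sat(AX (¬valid ∨ ¬wait)) = {Halt, Hold, Err}, so the formula holds at Err.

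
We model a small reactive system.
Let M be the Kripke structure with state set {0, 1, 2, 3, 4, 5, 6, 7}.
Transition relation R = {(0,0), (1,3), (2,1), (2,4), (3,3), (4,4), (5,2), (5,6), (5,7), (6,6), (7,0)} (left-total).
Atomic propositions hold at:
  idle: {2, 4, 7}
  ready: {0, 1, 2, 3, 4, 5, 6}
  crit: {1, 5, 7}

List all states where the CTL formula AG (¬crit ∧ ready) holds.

{0, 3, 4, 6}

Sat(¬crit) = {0, 2, 3, 4, 6}
Sat(¬crit ∧ ready) = {0, 2, 3, 4, 6}
AG (¬crit ∧ ready): greatest fixpoint, start Z0 = {0, 2, 3, 4, 6}, keep only states in Sat with every successor in Z. Z1 = {0, 3, 4, 6}; fixed.
Sat(AG (¬crit ∧ ready)) = {0, 3, 4, 6}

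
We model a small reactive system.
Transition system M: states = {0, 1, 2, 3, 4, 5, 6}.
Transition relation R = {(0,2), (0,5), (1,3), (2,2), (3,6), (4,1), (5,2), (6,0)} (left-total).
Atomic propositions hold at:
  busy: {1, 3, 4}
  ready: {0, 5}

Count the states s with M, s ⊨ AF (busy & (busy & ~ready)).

Sat(~ready) = {1, 2, 3, 4, 6}
Sat(busy & ~ready) = {1, 3, 4}
Sat(busy & (busy & ~ready)) = {1, 3, 4}
AF (busy & (busy & ~ready)): least fixpoint, start Z0 = {1, 3, 4}, add states with every successor in Z. Already a fixed point.
Sat(AF (busy & (busy & ~ready))) = {1, 3, 4}
|Sat(AF (busy & (busy & ~ready)))| = |{1, 3, 4}| = 3.

3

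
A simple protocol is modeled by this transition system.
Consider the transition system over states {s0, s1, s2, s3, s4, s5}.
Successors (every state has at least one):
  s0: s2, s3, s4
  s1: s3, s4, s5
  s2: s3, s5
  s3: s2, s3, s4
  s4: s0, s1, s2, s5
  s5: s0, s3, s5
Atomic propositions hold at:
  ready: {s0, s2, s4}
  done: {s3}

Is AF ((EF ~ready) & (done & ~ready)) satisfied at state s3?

Yes

Sat(~ready) = {s1, s3, s5}
EF ~ready: least fixpoint, start Z0 = {s1, s3, s5}, add states with some successor in Z. Z1 = {s0, s1, s2, s3, s4, s5}; fixed.
Sat(EF ~ready) = {s0, s1, s2, s3, s4, s5}
Sat(done & ~ready) = {s3}
Sat((EF ~ready) & (done & ~ready)) = {s3}
AF ((EF ~ready) & (done & ~ready)): least fixpoint, start Z0 = {s3}, add states with every successor in Z. Already a fixed point.
Sat(AF ((EF ~ready) & (done & ~ready))) = {s3}
s3 ∈ Sat(AF ((EF ~ready) & (done & ~ready))) = {s3}, so the formula holds at s3.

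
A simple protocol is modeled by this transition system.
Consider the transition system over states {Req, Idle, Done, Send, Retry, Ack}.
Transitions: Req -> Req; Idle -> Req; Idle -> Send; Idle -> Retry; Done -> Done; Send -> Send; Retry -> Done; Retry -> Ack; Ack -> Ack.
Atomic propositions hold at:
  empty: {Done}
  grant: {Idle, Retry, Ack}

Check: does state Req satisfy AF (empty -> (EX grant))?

Sat(EX grant) = {s : some successor in {Idle, Retry, Ack}} = {Idle, Retry, Ack}
Sat(empty -> (EX grant)) = {Req, Idle, Send, Retry, Ack}
AF (empty -> (EX grant)): least fixpoint, start Z0 = {Req, Idle, Send, Retry, Ack}, add states with every successor in Z. Already a fixed point.
Sat(AF (empty -> (EX grant))) = {Req, Idle, Send, Retry, Ack}
Req ∈ Sat(AF (empty -> (EX grant))) = {Req, Idle, Send, Retry, Ack}, so the formula holds at Req.

Yes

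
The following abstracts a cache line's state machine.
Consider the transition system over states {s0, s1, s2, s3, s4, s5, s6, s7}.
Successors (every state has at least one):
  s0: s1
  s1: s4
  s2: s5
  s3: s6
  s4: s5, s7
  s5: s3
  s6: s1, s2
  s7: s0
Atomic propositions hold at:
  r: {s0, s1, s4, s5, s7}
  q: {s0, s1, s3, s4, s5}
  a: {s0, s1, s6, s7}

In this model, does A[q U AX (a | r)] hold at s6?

Sat(a | r) = {s0, s1, s4, s5, s6, s7}
Sat(AX (a | r)) = {s : every successor in {s0, s1, s4, s5, s6, s7}} = {s0, s1, s2, s3, s4, s7}
A[q U AX (a | r)]: least fixpoint, start Z0 = Sat(AX (a | r)) = {s0, s1, s2, s3, s4, s7}, add states in Sat(q) with every successor in Z. Z1 = {s0, s1, s2, s3, s4, s5, s7}; fixed.
Sat(A[q U AX (a | r)]) = {s0, s1, s2, s3, s4, s5, s7}
s6 ∉ Sat(A[q U AX (a | r)]) = {s0, s1, s2, s3, s4, s5, s7}, so the formula does not hold at s6.

No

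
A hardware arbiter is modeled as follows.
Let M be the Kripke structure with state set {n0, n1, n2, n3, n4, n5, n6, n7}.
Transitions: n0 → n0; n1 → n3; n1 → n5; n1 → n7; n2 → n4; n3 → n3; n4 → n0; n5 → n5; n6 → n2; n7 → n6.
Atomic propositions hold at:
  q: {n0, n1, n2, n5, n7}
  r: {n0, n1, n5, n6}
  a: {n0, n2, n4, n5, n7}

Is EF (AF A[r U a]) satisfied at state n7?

Yes

A[r U a]: least fixpoint, start Z0 = Sat(a) = {n0, n2, n4, n5, n7}, add states in Sat(r) with every successor in Z. Z1 = {n0, n2, n4, n5, n6, n7}; fixed.
Sat(A[r U a]) = {n0, n2, n4, n5, n6, n7}
AF A[r U a]: least fixpoint, start Z0 = {n0, n2, n4, n5, n6, n7}, add states with every successor in Z. Already a fixed point.
Sat(AF A[r U a]) = {n0, n2, n4, n5, n6, n7}
EF (AF A[r U a]): least fixpoint, start Z0 = {n0, n2, n4, n5, n6, n7}, add states with some successor in Z. Z1 = {n0, n1, n2, n4, n5, n6, n7}; fixed.
Sat(EF (AF A[r U a])) = {n0, n1, n2, n4, n5, n6, n7}
n7 ∈ Sat(EF (AF A[r U a])) = {n0, n1, n2, n4, n5, n6, n7}, so the formula holds at n7.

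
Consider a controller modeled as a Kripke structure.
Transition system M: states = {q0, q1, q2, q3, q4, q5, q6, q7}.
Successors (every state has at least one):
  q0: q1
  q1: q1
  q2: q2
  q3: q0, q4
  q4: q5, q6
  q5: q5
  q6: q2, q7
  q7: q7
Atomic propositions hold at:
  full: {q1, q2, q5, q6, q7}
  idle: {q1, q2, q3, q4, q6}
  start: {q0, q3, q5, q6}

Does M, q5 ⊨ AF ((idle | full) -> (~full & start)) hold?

No

Sat(idle | full) = {q1, q2, q3, q4, q5, q6, q7}
Sat(~full) = {q0, q3, q4}
Sat(~full & start) = {q0, q3}
Sat((idle | full) -> (~full & start)) = {q0, q3}
AF ((idle | full) -> (~full & start)): least fixpoint, start Z0 = {q0, q3}, add states with every successor in Z. Already a fixed point.
Sat(AF ((idle | full) -> (~full & start))) = {q0, q3}
q5 ∉ Sat(AF ((idle | full) -> (~full & start))) = {q0, q3}, so the formula does not hold at q5.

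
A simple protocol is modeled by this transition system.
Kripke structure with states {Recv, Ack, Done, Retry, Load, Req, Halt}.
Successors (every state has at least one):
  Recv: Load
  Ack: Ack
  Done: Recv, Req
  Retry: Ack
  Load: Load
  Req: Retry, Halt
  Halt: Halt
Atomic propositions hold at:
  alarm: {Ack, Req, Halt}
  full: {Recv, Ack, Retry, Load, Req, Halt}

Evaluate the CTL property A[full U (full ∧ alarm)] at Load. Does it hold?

No

Sat(full ∧ alarm) = {Ack, Req, Halt}
A[full U (full ∧ alarm)]: least fixpoint, start Z0 = Sat((full ∧ alarm)) = {Ack, Req, Halt}, add states in Sat(full) with every successor in Z. Z1 = {Ack, Retry, Req, Halt}; fixed.
Sat(A[full U (full ∧ alarm)]) = {Ack, Retry, Req, Halt}
Load ∉ Sat(A[full U (full ∧ alarm)]) = {Ack, Retry, Req, Halt}, so the formula does not hold at Load.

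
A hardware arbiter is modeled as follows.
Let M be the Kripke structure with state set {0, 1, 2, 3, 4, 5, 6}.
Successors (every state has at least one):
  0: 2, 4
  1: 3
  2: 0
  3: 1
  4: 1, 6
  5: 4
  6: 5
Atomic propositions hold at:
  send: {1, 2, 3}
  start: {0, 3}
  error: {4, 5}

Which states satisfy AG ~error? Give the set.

Sat(~error) = {0, 1, 2, 3, 6}
AG ~error: greatest fixpoint, start Z0 = {0, 1, 2, 3, 6}, keep only states in Sat with every successor in Z. Z1 = {1, 2, 3}; Z2 = {1, 3}; fixed.
Sat(AG ~error) = {1, 3}

{1, 3}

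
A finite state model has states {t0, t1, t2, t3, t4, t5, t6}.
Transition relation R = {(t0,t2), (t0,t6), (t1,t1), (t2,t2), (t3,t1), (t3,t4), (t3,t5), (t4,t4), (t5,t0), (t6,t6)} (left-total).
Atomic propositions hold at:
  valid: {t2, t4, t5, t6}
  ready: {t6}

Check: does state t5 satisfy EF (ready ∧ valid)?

Yes

Sat(ready ∧ valid) = {t6}
EF (ready ∧ valid): least fixpoint, start Z0 = {t6}, add states with some successor in Z. Z1 = {t0, t6}; Z2 = {t0, t5, t6}; Z3 = {t0, t3, t5, t6}; fixed.
Sat(EF (ready ∧ valid)) = {t0, t3, t5, t6}
t5 ∈ Sat(EF (ready ∧ valid)) = {t0, t3, t5, t6}, so the formula holds at t5.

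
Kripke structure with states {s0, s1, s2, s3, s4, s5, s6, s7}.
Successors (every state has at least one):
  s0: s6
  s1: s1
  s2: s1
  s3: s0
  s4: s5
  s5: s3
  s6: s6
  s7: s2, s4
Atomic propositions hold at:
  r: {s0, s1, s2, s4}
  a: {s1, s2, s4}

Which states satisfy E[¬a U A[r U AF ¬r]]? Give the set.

Sat(¬a) = {s0, s3, s5, s6, s7}
Sat(¬r) = {s3, s5, s6, s7}
AF ¬r: least fixpoint, start Z0 = {s3, s5, s6, s7}, add states with every successor in Z. Z1 = {s0, s3, s4, s5, s6, s7}; fixed.
Sat(AF ¬r) = {s0, s3, s4, s5, s6, s7}
A[r U AF ¬r]: least fixpoint, start Z0 = Sat(AF ¬r) = {s0, s3, s4, s5, s6, s7}, add states in Sat(r) with every successor in Z. Already a fixed point.
Sat(A[r U AF ¬r]) = {s0, s3, s4, s5, s6, s7}
E[¬a U A[r U AF ¬r]]: least fixpoint, start Z0 = Sat(A[r U AF ¬r]) = {s0, s3, s4, s5, s6, s7}, add states in Sat(¬a) with some successor in Z. Already a fixed point.
Sat(E[¬a U A[r U AF ¬r]]) = {s0, s3, s4, s5, s6, s7}

{s0, s3, s4, s5, s6, s7}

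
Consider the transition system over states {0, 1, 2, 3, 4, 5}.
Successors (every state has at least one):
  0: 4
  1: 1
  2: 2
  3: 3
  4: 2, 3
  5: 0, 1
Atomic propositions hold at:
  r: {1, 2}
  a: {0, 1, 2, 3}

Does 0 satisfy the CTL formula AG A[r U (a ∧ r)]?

No

Sat(a ∧ r) = {1, 2}
A[r U (a ∧ r)]: least fixpoint, start Z0 = Sat((a ∧ r)) = {1, 2}, add states in Sat(r) with every successor in Z. Already a fixed point.
Sat(A[r U (a ∧ r)]) = {1, 2}
AG A[r U (a ∧ r)]: greatest fixpoint, start Z0 = {1, 2}, keep only states in Sat with every successor in Z. Already a fixed point.
Sat(AG A[r U (a ∧ r)]) = {1, 2}
0 ∉ Sat(AG A[r U (a ∧ r)]) = {1, 2}, so the formula does not hold at 0.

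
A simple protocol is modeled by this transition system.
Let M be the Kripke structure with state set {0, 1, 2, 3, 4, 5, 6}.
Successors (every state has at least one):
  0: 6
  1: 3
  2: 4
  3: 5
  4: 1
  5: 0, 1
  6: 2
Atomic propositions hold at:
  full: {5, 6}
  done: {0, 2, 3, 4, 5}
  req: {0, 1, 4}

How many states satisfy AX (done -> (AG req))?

AG req: greatest fixpoint, start Z0 = {0, 1, 4}, keep only states in Sat with every successor in Z. Z1 = {4}; Z2 = ∅; fixed.
Sat(AG req) = ∅
Sat(done -> (AG req)) = {1, 6}
Sat(AX (done -> (AG req))) = {s : every successor in {1, 6}} = {0, 4}
|Sat(AX (done -> (AG req)))| = |{0, 4}| = 2.

2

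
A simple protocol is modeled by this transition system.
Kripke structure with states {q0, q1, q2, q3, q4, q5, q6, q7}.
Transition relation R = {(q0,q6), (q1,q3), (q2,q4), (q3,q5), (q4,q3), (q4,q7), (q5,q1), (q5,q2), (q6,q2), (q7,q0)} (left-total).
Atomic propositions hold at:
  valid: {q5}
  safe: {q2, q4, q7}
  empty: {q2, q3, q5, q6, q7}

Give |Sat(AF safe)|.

5

AF safe: least fixpoint, start Z0 = {q2, q4, q7}, add states with every successor in Z. Z1 = {q2, q4, q6, q7}; Z2 = {q0, q2, q4, q6, q7}; fixed.
Sat(AF safe) = {q0, q2, q4, q6, q7}
|Sat(AF safe)| = |{q0, q2, q4, q6, q7}| = 5.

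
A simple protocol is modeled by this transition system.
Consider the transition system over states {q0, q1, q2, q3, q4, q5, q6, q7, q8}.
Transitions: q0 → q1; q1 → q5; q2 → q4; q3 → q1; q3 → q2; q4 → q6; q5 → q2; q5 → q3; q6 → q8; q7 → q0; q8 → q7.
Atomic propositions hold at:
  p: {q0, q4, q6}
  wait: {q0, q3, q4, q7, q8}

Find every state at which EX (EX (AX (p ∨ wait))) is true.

Sat(p ∨ wait) = {q0, q3, q4, q6, q7, q8}
Sat(AX (p ∨ wait)) = {s : every successor in {q0, q3, q4, q6, q7, q8}} = {q2, q4, q6, q7, q8}
Sat(EX (AX (p ∨ wait))) = {s : some successor in {q2, q4, q6, q7, q8}} = {q2, q3, q4, q5, q6, q8}
Sat(EX (EX (AX (p ∨ wait)))) = {s : some successor in {q2, q3, q4, q5, q6, q8}} = {q1, q2, q3, q4, q5, q6}

{q1, q2, q3, q4, q5, q6}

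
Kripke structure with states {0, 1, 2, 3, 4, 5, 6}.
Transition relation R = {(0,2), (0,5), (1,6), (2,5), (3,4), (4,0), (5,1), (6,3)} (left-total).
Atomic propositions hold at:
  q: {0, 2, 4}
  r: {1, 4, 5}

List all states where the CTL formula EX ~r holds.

Sat(~r) = {0, 2, 3, 6}
Sat(EX ~r) = {s : some successor in {0, 2, 3, 6}} = {0, 1, 4, 6}

{0, 1, 4, 6}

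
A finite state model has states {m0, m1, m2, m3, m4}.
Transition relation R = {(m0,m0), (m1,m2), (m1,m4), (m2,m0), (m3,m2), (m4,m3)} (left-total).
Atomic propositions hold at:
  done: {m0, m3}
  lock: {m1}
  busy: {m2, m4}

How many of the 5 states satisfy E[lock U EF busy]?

EF busy: least fixpoint, start Z0 = {m2, m4}, add states with some successor in Z. Z1 = {m1, m2, m3, m4}; fixed.
Sat(EF busy) = {m1, m2, m3, m4}
E[lock U EF busy]: least fixpoint, start Z0 = Sat(EF busy) = {m1, m2, m3, m4}, add states in Sat(lock) with some successor in Z. Already a fixed point.
Sat(E[lock U EF busy]) = {m1, m2, m3, m4}
|Sat(E[lock U EF busy])| = |{m1, m2, m3, m4}| = 4.

4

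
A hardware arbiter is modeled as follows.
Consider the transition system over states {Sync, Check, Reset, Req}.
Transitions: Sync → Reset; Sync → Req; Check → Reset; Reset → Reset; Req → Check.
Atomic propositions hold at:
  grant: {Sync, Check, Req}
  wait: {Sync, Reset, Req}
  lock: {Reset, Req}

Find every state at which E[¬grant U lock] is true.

{Reset, Req}

Sat(¬grant) = {Reset}
E[¬grant U lock]: least fixpoint, start Z0 = Sat(lock) = {Reset, Req}, add states in Sat(¬grant) with some successor in Z. Already a fixed point.
Sat(E[¬grant U lock]) = {Reset, Req}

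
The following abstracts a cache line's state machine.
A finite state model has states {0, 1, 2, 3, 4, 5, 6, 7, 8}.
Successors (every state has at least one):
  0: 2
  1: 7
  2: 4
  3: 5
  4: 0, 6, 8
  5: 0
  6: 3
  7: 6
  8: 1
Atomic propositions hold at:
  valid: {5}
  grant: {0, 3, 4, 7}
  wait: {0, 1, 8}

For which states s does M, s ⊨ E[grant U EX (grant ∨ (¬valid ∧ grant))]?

{0, 1, 2, 3, 4, 5, 6, 7}

Sat(¬valid) = {0, 1, 2, 3, 4, 6, 7, 8}
Sat(¬valid ∧ grant) = {0, 3, 4, 7}
Sat(grant ∨ (¬valid ∧ grant)) = {0, 3, 4, 7}
Sat(EX (grant ∨ (¬valid ∧ grant))) = {s : some successor in {0, 3, 4, 7}} = {1, 2, 4, 5, 6}
E[grant U EX (grant ∨ (¬valid ∧ grant))]: least fixpoint, start Z0 = Sat(EX (grant ∨ (¬valid ∧ grant))) = {1, 2, 4, 5, 6}, add states in Sat(grant) with some successor in Z. Z1 = {0, 1, 2, 3, 4, 5, 6, 7}; fixed.
Sat(E[grant U EX (grant ∨ (¬valid ∧ grant))]) = {0, 1, 2, 3, 4, 5, 6, 7}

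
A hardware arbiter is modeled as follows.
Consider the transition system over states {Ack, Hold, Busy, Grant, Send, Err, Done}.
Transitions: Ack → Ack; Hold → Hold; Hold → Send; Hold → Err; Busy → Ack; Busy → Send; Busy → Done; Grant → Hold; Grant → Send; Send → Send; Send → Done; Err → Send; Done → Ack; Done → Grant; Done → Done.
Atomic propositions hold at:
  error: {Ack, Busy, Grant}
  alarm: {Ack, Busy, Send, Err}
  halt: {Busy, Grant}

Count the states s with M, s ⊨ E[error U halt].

E[error U halt]: least fixpoint, start Z0 = Sat(halt) = {Busy, Grant}, add states in Sat(error) with some successor in Z. Already a fixed point.
Sat(E[error U halt]) = {Busy, Grant}
|Sat(E[error U halt])| = |{Busy, Grant}| = 2.

2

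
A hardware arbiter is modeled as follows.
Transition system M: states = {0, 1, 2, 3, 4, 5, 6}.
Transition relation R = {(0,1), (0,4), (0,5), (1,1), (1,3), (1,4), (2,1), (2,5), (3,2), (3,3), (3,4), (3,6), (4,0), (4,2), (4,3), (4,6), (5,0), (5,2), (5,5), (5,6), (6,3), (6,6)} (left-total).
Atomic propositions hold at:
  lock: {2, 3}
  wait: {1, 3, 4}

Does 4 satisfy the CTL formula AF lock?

No

AF lock: least fixpoint, start Z0 = {2, 3}, add states with every successor in Z. Already a fixed point.
Sat(AF lock) = {2, 3}
4 ∉ Sat(AF lock) = {2, 3}, so the formula does not hold at 4.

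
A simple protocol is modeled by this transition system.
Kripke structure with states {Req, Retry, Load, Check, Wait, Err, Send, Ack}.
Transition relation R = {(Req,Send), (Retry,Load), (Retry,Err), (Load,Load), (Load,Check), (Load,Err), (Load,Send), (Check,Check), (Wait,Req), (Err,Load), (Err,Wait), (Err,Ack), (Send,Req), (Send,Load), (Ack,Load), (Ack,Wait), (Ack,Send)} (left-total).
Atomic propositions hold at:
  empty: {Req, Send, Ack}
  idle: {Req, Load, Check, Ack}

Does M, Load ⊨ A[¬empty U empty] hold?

Sat(¬empty) = {Retry, Load, Check, Wait, Err}
A[¬empty U empty]: least fixpoint, start Z0 = Sat(empty) = {Req, Send, Ack}, add states in Sat(¬empty) with every successor in Z. Z1 = {Req, Wait, Send, Ack}; fixed.
Sat(A[¬empty U empty]) = {Req, Wait, Send, Ack}
Load ∉ Sat(A[¬empty U empty]) = {Req, Wait, Send, Ack}, so the formula does not hold at Load.

No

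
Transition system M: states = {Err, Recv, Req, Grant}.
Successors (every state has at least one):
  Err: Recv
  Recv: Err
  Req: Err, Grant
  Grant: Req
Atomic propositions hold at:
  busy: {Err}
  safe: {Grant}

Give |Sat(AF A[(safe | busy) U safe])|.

1

Sat(safe | busy) = {Err, Grant}
A[(safe | busy) U safe]: least fixpoint, start Z0 = Sat(safe) = {Grant}, add states in Sat(safe | busy) with every successor in Z. Already a fixed point.
Sat(A[(safe | busy) U safe]) = {Grant}
AF A[(safe | busy) U safe]: least fixpoint, start Z0 = {Grant}, add states with every successor in Z. Already a fixed point.
Sat(AF A[(safe | busy) U safe]) = {Grant}
|Sat(AF A[(safe | busy) U safe])| = |{Grant}| = 1.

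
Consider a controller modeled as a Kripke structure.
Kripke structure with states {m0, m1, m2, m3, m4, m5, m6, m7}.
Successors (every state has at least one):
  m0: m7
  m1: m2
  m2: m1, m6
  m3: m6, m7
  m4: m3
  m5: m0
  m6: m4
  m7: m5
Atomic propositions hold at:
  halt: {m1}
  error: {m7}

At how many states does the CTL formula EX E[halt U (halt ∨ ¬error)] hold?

7

Sat(¬error) = {m0, m1, m2, m3, m4, m5, m6}
Sat(halt ∨ ¬error) = {m0, m1, m2, m3, m4, m5, m6}
E[halt U (halt ∨ ¬error)]: least fixpoint, start Z0 = Sat((halt ∨ ¬error)) = {m0, m1, m2, m3, m4, m5, m6}, add states in Sat(halt) with some successor in Z. Already a fixed point.
Sat(E[halt U (halt ∨ ¬error)]) = {m0, m1, m2, m3, m4, m5, m6}
Sat(EX E[halt U (halt ∨ ¬error)]) = {s : some successor in {m0, m1, m2, m3, m4, m5, m6}} = {m1, m2, m3, m4, m5, m6, m7}
|Sat(EX E[halt U (halt ∨ ¬error)])| = |{m1, m2, m3, m4, m5, m6, m7}| = 7.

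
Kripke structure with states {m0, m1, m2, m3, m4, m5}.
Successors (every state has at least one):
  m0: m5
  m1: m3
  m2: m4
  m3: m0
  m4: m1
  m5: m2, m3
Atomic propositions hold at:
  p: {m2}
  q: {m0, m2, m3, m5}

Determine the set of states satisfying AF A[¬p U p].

Sat(¬p) = {m0, m1, m3, m4, m5}
A[¬p U p]: least fixpoint, start Z0 = Sat(p) = {m2}, add states in Sat(¬p) with every successor in Z. Already a fixed point.
Sat(A[¬p U p]) = {m2}
AF A[¬p U p]: least fixpoint, start Z0 = {m2}, add states with every successor in Z. Already a fixed point.
Sat(AF A[¬p U p]) = {m2}

{m2}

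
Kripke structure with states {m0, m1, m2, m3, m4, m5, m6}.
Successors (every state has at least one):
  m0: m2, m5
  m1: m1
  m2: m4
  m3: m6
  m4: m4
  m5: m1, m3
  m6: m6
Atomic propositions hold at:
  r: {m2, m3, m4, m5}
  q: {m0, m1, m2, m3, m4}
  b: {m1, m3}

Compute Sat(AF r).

AF r: least fixpoint, start Z0 = {m2, m3, m4, m5}, add states with every successor in Z. Z1 = {m0, m2, m3, m4, m5}; fixed.
Sat(AF r) = {m0, m2, m3, m4, m5}

{m0, m2, m3, m4, m5}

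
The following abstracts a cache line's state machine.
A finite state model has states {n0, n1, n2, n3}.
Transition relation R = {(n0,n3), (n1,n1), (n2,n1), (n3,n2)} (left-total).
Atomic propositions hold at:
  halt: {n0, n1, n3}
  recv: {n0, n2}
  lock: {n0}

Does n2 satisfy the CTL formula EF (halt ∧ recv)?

Sat(halt ∧ recv) = {n0}
EF (halt ∧ recv): least fixpoint, start Z0 = {n0}, add states with some successor in Z. Already a fixed point.
Sat(EF (halt ∧ recv)) = {n0}
n2 ∉ Sat(EF (halt ∧ recv)) = {n0}, so the formula does not hold at n2.

No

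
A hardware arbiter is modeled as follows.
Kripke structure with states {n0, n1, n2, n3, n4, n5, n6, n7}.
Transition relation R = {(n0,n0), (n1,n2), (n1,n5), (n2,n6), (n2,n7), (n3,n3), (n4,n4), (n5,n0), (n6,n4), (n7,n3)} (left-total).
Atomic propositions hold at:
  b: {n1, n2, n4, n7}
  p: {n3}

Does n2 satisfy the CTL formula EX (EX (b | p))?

Yes

Sat(b | p) = {n1, n2, n3, n4, n7}
Sat(EX (b | p)) = {s : some successor in {n1, n2, n3, n4, n7}} = {n1, n2, n3, n4, n6, n7}
Sat(EX (EX (b | p))) = {s : some successor in {n1, n2, n3, n4, n6, n7}} = {n1, n2, n3, n4, n6, n7}
n2 ∈ Sat(EX (EX (b | p))) = {n1, n2, n3, n4, n6, n7}, so the formula holds at n2.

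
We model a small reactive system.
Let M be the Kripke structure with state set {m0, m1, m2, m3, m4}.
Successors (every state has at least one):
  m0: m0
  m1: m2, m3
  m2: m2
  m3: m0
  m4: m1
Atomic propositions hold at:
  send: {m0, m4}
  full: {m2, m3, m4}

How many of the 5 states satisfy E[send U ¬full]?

3

Sat(¬full) = {m0, m1}
E[send U ¬full]: least fixpoint, start Z0 = Sat(¬full) = {m0, m1}, add states in Sat(send) with some successor in Z. Z1 = {m0, m1, m4}; fixed.
Sat(E[send U ¬full]) = {m0, m1, m4}
|Sat(E[send U ¬full])| = |{m0, m1, m4}| = 3.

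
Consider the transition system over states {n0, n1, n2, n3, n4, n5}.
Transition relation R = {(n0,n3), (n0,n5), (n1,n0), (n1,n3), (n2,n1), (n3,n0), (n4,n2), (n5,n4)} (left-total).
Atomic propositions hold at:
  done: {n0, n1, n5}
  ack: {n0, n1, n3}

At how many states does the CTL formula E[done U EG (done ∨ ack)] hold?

Sat(done ∨ ack) = {n0, n1, n3, n5}
EG (done ∨ ack): greatest fixpoint, start Z0 = {n0, n1, n3, n5}, keep only states in Sat with some successor in Z. Z1 = {n0, n1, n3}; fixed.
Sat(EG (done ∨ ack)) = {n0, n1, n3}
E[done U EG (done ∨ ack)]: least fixpoint, start Z0 = Sat(EG (done ∨ ack)) = {n0, n1, n3}, add states in Sat(done) with some successor in Z. Already a fixed point.
Sat(E[done U EG (done ∨ ack)]) = {n0, n1, n3}
|Sat(E[done U EG (done ∨ ack)])| = |{n0, n1, n3}| = 3.

3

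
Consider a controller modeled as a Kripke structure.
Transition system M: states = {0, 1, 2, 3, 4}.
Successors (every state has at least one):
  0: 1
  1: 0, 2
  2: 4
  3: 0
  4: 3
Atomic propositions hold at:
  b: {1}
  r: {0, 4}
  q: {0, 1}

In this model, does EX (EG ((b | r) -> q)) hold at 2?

Sat(b | r) = {0, 1, 4}
Sat((b | r) -> q) = {0, 1, 2, 3}
EG ((b | r) -> q): greatest fixpoint, start Z0 = {0, 1, 2, 3}, keep only states in Sat with some successor in Z. Z1 = {0, 1, 3}; fixed.
Sat(EG ((b | r) -> q)) = {0, 1, 3}
Sat(EX (EG ((b | r) -> q))) = {s : some successor in {0, 1, 3}} = {0, 1, 3, 4}
2 ∉ Sat(EX (EG ((b | r) -> q))) = {0, 1, 3, 4}, so the formula does not hold at 2.

No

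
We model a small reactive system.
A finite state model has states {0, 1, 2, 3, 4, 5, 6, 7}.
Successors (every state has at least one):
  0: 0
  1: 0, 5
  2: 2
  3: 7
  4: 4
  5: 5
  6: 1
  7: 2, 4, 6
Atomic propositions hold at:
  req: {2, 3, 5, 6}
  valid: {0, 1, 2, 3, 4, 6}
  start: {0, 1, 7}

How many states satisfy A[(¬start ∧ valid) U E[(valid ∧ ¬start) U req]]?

Sat(¬start) = {2, 3, 4, 5, 6}
Sat(¬start ∧ valid) = {2, 3, 4, 6}
Sat(valid ∧ ¬start) = {2, 3, 4, 6}
E[(valid ∧ ¬start) U req]: least fixpoint, start Z0 = Sat(req) = {2, 3, 5, 6}, add states in Sat(valid ∧ ¬start) with some successor in Z. Already a fixed point.
Sat(E[(valid ∧ ¬start) U req]) = {2, 3, 5, 6}
A[(¬start ∧ valid) U E[(valid ∧ ¬start) U req]]: least fixpoint, start Z0 = Sat(E[(valid ∧ ¬start) U req]) = {2, 3, 5, 6}, add states in Sat(¬start ∧ valid) with every successor in Z. Already a fixed point.
Sat(A[(¬start ∧ valid) U E[(valid ∧ ¬start) U req]]) = {2, 3, 5, 6}
|Sat(A[(¬start ∧ valid) U E[(valid ∧ ¬start) U req]])| = |{2, 3, 5, 6}| = 4.

4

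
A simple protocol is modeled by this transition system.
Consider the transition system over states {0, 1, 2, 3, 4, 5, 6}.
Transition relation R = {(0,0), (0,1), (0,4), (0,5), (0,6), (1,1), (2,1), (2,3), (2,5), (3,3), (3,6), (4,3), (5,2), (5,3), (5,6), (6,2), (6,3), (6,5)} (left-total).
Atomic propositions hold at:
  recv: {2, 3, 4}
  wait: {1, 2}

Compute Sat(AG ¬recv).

{1}

Sat(¬recv) = {0, 1, 5, 6}
AG ¬recv: greatest fixpoint, start Z0 = {0, 1, 5, 6}, keep only states in Sat with every successor in Z. Z1 = {1}; fixed.
Sat(AG ¬recv) = {1}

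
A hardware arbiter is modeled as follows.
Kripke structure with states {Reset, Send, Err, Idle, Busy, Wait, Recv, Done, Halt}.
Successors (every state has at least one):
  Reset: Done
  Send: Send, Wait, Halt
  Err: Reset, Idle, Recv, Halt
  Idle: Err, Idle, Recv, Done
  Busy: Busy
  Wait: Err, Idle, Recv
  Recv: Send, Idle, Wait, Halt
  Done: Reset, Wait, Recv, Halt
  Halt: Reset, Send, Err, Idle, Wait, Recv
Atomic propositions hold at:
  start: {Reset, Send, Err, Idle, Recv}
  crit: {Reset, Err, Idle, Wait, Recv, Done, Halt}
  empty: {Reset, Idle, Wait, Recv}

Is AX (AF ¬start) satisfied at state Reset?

Yes

Sat(¬start) = {Busy, Wait, Done, Halt}
AF ¬start: least fixpoint, start Z0 = {Busy, Wait, Done, Halt}, add states with every successor in Z. Z1 = {Reset, Busy, Wait, Done, Halt}; fixed.
Sat(AF ¬start) = {Reset, Busy, Wait, Done, Halt}
Sat(AX (AF ¬start)) = {s : every successor in {Reset, Busy, Wait, Done, Halt}} = {Reset, Busy}
Reset ∈ Sat(AX (AF ¬start)) = {Reset, Busy}, so the formula holds at Reset.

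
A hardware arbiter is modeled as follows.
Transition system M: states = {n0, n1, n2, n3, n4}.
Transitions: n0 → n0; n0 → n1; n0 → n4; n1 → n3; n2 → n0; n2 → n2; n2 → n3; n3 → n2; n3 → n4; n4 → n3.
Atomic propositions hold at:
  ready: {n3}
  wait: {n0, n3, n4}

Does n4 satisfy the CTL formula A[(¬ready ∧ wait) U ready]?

Yes

Sat(¬ready) = {n0, n1, n2, n4}
Sat(¬ready ∧ wait) = {n0, n4}
A[(¬ready ∧ wait) U ready]: least fixpoint, start Z0 = Sat(ready) = {n3}, add states in Sat(¬ready ∧ wait) with every successor in Z. Z1 = {n3, n4}; fixed.
Sat(A[(¬ready ∧ wait) U ready]) = {n3, n4}
n4 ∈ Sat(A[(¬ready ∧ wait) U ready]) = {n3, n4}, so the formula holds at n4.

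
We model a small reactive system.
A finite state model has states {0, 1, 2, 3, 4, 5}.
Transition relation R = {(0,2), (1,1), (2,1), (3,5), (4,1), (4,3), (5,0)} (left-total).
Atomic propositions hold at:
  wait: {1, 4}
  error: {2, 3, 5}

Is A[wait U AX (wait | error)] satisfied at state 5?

Sat(wait | error) = {1, 2, 3, 4, 5}
Sat(AX (wait | error)) = {s : every successor in {1, 2, 3, 4, 5}} = {0, 1, 2, 3, 4}
A[wait U AX (wait | error)]: least fixpoint, start Z0 = Sat(AX (wait | error)) = {0, 1, 2, 3, 4}, add states in Sat(wait) with every successor in Z. Already a fixed point.
Sat(A[wait U AX (wait | error)]) = {0, 1, 2, 3, 4}
5 ∉ Sat(A[wait U AX (wait | error)]) = {0, 1, 2, 3, 4}, so the formula does not hold at 5.

No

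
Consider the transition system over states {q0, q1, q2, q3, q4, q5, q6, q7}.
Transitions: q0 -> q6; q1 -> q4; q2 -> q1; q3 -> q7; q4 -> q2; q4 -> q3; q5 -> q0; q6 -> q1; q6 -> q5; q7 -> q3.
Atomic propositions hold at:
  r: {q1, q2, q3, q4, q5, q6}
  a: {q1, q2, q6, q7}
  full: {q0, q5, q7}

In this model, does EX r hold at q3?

Sat(EX r) = {s : some successor in {q1, q2, q3, q4, q5, q6}} = {q0, q1, q2, q4, q6, q7}
q3 ∉ Sat(EX r) = {q0, q1, q2, q4, q6, q7}, so the formula does not hold at q3.

No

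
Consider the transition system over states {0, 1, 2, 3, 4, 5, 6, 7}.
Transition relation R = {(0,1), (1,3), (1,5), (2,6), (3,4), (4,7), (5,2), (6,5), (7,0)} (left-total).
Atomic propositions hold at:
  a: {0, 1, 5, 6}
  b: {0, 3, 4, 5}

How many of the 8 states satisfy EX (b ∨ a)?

Sat(b ∨ a) = {0, 1, 3, 4, 5, 6}
Sat(EX (b ∨ a)) = {s : some successor in {0, 1, 3, 4, 5, 6}} = {0, 1, 2, 3, 6, 7}
|Sat(EX (b ∨ a))| = |{0, 1, 2, 3, 6, 7}| = 6.

6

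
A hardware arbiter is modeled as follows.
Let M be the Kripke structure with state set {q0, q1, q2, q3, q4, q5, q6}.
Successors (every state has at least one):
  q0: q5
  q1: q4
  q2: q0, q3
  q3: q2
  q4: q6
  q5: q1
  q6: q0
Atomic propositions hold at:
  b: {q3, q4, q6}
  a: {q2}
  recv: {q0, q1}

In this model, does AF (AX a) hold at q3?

Sat(AX a) = {s : every successor in {q2}} = {q3}
AF (AX a): least fixpoint, start Z0 = {q3}, add states with every successor in Z. Already a fixed point.
Sat(AF (AX a)) = {q3}
q3 ∈ Sat(AF (AX a)) = {q3}, so the formula holds at q3.

Yes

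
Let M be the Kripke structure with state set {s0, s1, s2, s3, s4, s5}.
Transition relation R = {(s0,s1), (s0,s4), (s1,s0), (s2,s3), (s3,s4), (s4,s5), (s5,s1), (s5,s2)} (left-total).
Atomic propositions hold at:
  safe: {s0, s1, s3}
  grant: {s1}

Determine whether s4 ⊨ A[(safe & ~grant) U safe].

No

Sat(~grant) = {s0, s2, s3, s4, s5}
Sat(safe & ~grant) = {s0, s3}
A[(safe & ~grant) U safe]: least fixpoint, start Z0 = Sat(safe) = {s0, s1, s3}, add states in Sat(safe & ~grant) with every successor in Z. Already a fixed point.
Sat(A[(safe & ~grant) U safe]) = {s0, s1, s3}
s4 ∉ Sat(A[(safe & ~grant) U safe]) = {s0, s1, s3}, so the formula does not hold at s4.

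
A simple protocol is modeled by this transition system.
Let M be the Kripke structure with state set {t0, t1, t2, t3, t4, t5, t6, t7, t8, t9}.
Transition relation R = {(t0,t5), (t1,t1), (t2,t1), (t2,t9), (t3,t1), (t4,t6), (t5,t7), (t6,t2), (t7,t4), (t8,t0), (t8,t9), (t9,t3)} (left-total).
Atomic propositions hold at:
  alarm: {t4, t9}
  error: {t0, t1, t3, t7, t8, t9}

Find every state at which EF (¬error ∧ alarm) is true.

{t0, t4, t5, t7, t8}

Sat(¬error) = {t2, t4, t5, t6}
Sat(¬error ∧ alarm) = {t4}
EF (¬error ∧ alarm): least fixpoint, start Z0 = {t4}, add states with some successor in Z. Z1 = {t4, t7}; Z2 = {t4, t5, t7}; Z3 = {t0, t4, t5, t7}; Z4 = {t0, t4, t5, t7, t8}; fixed.
Sat(EF (¬error ∧ alarm)) = {t0, t4, t5, t7, t8}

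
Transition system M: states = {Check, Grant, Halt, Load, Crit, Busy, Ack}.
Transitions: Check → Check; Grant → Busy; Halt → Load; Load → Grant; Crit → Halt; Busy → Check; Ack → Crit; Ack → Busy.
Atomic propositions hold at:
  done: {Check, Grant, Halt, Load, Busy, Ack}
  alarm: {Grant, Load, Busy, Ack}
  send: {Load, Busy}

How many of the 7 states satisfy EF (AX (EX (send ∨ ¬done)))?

4

Sat(¬done) = {Crit}
Sat(send ∨ ¬done) = {Load, Crit, Busy}
Sat(EX (send ∨ ¬done)) = {s : some successor in {Load, Crit, Busy}} = {Grant, Halt, Ack}
Sat(AX (EX (send ∨ ¬done))) = {s : every successor in {Grant, Halt, Ack}} = {Load, Crit}
EF (AX (EX (send ∨ ¬done))): least fixpoint, start Z0 = {Load, Crit}, add states with some successor in Z. Z1 = {Halt, Load, Crit, Ack}; fixed.
Sat(EF (AX (EX (send ∨ ¬done)))) = {Halt, Load, Crit, Ack}
|Sat(EF (AX (EX (send ∨ ¬done))))| = |{Halt, Load, Crit, Ack}| = 4.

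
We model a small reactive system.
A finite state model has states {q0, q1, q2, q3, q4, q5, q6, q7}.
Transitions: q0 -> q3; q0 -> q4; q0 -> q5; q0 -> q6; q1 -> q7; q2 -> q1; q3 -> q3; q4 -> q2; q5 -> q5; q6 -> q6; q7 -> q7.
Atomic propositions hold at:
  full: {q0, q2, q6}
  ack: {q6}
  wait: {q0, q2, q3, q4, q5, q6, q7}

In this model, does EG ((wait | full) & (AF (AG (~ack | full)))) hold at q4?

Sat(wait | full) = {q0, q2, q3, q4, q5, q6, q7}
Sat(~ack) = {q0, q1, q2, q3, q4, q5, q7}
Sat(~ack | full) = {q0, q1, q2, q3, q4, q5, q6, q7}
AG (~ack | full): greatest fixpoint, start Z0 = {q0, q1, q2, q3, q4, q5, q6, q7}, keep only states in Sat with every successor in Z. Already a fixed point.
Sat(AG (~ack | full)) = {q0, q1, q2, q3, q4, q5, q6, q7}
AF (AG (~ack | full)): least fixpoint, start Z0 = {q0, q1, q2, q3, q4, q5, q6, q7}, add states with every successor in Z. Already a fixed point.
Sat(AF (AG (~ack | full))) = {q0, q1, q2, q3, q4, q5, q6, q7}
Sat((wait | full) & (AF (AG (~ack | full)))) = {q0, q2, q3, q4, q5, q6, q7}
EG ((wait | full) & (AF (AG (~ack | full)))): greatest fixpoint, start Z0 = {q0, q2, q3, q4, q5, q6, q7}, keep only states in Sat with some successor in Z. Z1 = {q0, q3, q4, q5, q6, q7}; Z2 = {q0, q3, q5, q6, q7}; fixed.
Sat(EG ((wait | full) & (AF (AG (~ack | full))))) = {q0, q3, q5, q6, q7}
q4 ∉ Sat(EG ((wait | full) & (AF (AG (~ack | full))))) = {q0, q3, q5, q6, q7}, so the formula does not hold at q4.

No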